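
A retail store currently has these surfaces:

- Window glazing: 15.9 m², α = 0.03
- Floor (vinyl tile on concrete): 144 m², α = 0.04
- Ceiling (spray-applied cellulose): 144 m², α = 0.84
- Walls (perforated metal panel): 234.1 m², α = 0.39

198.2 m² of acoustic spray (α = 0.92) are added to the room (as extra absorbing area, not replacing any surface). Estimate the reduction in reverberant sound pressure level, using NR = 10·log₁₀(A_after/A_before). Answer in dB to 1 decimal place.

2.6 dB

Summing Sᵢαᵢ: 0.477 + 5.760 + 120.960 + 91.299 → A_before = 218.496 sabins.
Treatment contributes 198.2·0.92 = 182.344 sabins.
New total A_after = 400.840 sabins.
NR = 10·log₁₀(400.840/218.496) = 2.6 dB.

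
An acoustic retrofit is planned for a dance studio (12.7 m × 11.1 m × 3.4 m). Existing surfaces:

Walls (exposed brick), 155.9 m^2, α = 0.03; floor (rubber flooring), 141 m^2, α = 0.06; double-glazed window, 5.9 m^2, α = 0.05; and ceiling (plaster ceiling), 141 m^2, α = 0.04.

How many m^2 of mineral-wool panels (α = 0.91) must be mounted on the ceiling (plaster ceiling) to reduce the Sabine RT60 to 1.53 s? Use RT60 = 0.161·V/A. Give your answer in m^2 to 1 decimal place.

Summing Sᵢαᵢ: 4.677 + 8.460 + 0.295 + 5.640 → A₁ = 19.072 sabins.
Required A₂ = 0.161·479.298/1.53 = 50.436 sabins.
Absorption to add: 50.436 − 19.072 = 31.364 sabins.
Net gain per m^2: Δα = 0.91 − 0.04 = 0.87.
Panel area = 31.364 / 0.87 = 36.1 m^2.

36.1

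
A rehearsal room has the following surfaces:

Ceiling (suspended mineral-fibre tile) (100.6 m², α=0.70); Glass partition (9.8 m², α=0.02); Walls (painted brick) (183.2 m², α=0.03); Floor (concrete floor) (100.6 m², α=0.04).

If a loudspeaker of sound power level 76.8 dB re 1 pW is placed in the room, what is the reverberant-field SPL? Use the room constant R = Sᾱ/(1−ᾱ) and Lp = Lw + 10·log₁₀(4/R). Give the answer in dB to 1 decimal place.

A = 80.136 sabins; S = 394.2 m².
ᾱ = 80.136/394.2 = 0.2033; R = Sᾱ/(1−ᾱ) = 80.136/(1−0.2033) = 100.585 m².
Lp = Lw + 10 log₁₀(4/R) = 76.8 -14.00 = 62.8 dB.

62.8 dB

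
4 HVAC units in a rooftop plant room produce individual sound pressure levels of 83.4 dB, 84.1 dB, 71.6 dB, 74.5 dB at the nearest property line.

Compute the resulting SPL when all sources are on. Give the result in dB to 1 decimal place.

87.1 dB

Converting to relative power and adding: 10^(83.4/10) + 10^(84.1/10) + 10^(71.6/10) + 10^(74.5/10) = 5.185e+08.
Combined level = 10 log₁₀(5.185e+08) = 87.1 dB.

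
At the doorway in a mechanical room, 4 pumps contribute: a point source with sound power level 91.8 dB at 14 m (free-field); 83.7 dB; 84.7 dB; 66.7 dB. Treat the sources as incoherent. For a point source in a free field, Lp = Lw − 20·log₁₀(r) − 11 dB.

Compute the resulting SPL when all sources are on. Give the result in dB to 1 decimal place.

87.3 dB

Source at 14 m: Lp = 91.8 − 20·log₁₀(14) − 11 = 57.9 dB.
Sum in the linear (power) domain: Σ 10^(Lᵢ/10) = 10^(57.9/10) + 10^(83.7/10) + 10^(84.7/10) + 10^(66.7/10) = 5.348e+08.
L_total = 10·log₁₀(5.348e+08) = 87.3 dB.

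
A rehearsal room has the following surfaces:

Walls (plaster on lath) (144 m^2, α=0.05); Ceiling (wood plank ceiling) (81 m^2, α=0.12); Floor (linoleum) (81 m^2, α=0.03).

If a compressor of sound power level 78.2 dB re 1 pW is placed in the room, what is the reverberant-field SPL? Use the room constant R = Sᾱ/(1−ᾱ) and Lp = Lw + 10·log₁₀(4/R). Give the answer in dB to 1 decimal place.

71.1 dB

A = 19.350 sabins; S = 306.0 m^2.
ᾱ = 0.0632, so room constant R = A/(1−ᾱ) = 20.655 m^2.
Lp = 78.2 + 10·log₁₀(4/20.655) = 78.2 + (-7.13) = 71.1 dB.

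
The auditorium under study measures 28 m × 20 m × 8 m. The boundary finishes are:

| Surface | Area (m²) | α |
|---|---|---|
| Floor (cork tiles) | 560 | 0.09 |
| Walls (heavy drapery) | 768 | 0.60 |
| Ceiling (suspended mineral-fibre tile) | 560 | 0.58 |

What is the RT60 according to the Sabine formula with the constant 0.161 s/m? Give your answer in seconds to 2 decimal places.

Equivalent absorption area: A = 560·0.09 + 768·0.60 + 560·0.58 = 836.000 m².
V = 28·20·8 = 4480 m³.
Sabine: RT60 = 0.161 × 4480 / 836.000 = 0.86 s.

0.86 seconds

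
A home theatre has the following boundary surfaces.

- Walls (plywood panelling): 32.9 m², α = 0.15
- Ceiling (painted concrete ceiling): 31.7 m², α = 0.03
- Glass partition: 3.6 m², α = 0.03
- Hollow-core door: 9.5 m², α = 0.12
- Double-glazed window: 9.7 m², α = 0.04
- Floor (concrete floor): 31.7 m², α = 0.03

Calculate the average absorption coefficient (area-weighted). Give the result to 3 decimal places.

0.071

Total surface area S = 119.1 m².
Σ(Sᵢαᵢ) = 32.9*0.15 + 31.7*0.03 + 3.6*0.03 + 9.5*0.12 + 9.7*0.04 + 31.7*0.03 = 8.473.
ᾱ = A/S = 0.071.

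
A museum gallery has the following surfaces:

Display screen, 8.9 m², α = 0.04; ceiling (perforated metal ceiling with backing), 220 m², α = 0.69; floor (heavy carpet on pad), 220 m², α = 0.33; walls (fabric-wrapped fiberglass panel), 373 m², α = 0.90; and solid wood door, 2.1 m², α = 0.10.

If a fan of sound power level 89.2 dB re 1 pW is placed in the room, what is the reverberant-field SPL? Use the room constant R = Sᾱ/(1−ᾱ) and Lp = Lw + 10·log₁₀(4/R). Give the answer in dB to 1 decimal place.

62.8 dB

A = 560.666 sabins; S = 824.0 m².
ᾱ = 560.666/824.0 = 0.6804; R = Sᾱ/(1−ᾱ) = 560.666/(1−0.6804) = 1754.274 m².
Lp = 89.2 + 10·log₁₀(4/1754.274) = 89.2 + (-26.42) = 62.8 dB.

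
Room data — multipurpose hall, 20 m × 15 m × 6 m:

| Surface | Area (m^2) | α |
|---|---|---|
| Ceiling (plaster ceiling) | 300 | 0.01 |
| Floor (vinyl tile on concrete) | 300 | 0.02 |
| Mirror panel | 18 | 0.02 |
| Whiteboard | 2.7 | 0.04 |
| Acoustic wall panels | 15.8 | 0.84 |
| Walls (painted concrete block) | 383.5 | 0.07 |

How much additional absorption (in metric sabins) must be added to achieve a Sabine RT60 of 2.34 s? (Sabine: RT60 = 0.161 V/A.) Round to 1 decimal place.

74.3 sabins

Summing Sᵢαᵢ: 3.000 + 6.000 + 0.360 + 0.108 + 13.272 + 26.845 → A₁ = 49.585 sabins.
For T = 2.34 s, need A₂ = 0.161·V/T = 0.161·1800/2.34 = 123.846 sabins.
Additional absorption ΔA = 123.846 − 49.585 = 74.3 sabins.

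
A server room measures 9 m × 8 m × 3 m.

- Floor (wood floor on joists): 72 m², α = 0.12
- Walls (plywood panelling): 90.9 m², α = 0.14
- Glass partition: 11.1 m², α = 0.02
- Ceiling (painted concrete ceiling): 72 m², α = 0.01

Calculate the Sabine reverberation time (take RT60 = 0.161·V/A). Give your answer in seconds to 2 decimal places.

Equivalent absorption area: A = 72×0.12 + 90.9×0.14 + 11.1×0.02 + 72×0.01 = 22.308 m².
Room volume: 216 m³.
RT60 = 0.161 · V / A = 0.161 × 216 / 22.308 = 1.56 s.

1.56 s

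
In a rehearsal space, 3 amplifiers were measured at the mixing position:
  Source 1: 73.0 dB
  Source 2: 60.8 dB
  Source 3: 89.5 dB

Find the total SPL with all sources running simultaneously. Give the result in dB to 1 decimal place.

89.6 dB

Sum in the linear (power) domain: Σ 10^(Lᵢ/10) = 10^(73.0/10) + 10^(60.8/10) + 10^(89.5/10) = 9.124e+08.
L_total = 10·log₁₀(9.124e+08) = 89.6 dB.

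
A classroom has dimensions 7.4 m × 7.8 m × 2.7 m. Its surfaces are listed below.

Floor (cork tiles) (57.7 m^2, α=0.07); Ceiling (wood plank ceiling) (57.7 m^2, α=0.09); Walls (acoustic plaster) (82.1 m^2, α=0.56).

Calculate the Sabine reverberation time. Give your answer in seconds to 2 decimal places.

0.45 sec

A = Σ Sᵢαᵢ = 57.7·0.07 + 57.7·0.09 + 82.1·0.56 = 55.208 sabins.
Volume V = 7.4 × 7.8 × 2.7 = 155.844 m³.
Sabine: RT60 = 0.161 × 155.844 / 55.208 = 0.45 s.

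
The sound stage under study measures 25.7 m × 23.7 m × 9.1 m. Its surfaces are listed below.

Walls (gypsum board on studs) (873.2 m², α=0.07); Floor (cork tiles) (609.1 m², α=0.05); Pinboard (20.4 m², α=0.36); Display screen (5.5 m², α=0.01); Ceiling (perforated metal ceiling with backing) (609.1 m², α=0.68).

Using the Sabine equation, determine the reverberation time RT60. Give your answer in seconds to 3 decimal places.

1.739 seconds

Total absorption A = 873.2·0.07 + 609.1·0.05 + 20.4·0.36 + 5.5·0.01 + 609.1·0.68
  = 61.124 + 30.455 + 7.344 + 0.055 + 414.188 = 513.166 m² sabins.
V = 25.7·23.7·9.1 = 5542.719 m³.
Sabine: RT60 = 0.161 × 5542.719 / 513.166 = 1.739 s.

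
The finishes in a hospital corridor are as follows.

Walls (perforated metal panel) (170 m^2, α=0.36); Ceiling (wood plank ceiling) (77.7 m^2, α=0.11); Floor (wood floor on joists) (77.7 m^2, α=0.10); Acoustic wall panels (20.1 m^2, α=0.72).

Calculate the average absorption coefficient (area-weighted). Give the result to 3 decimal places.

Total surface area S = 345.5 m^2.
Weighted sum Σ Sα = 91.989.
ᾱ = 91.989 / 345.5 = 0.266.

0.266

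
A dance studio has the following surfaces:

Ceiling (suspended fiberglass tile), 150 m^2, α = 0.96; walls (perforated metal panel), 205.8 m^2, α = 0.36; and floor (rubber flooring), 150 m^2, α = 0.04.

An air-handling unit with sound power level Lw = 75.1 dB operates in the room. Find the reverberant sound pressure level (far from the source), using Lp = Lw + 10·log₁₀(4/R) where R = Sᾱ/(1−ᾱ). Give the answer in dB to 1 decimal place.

55.1 dB

Σ(Sᵢαᵢ) = 150×0.96 + 205.8×0.36 + 150×0.04 = 224.088; total area S = 505.8 m^2.
ᾱ = 224.088/505.8 = 0.4430; R = Sᾱ/(1−ᾱ) = 224.088/(1−0.4430) = 402.312 m^2.
Lp = 75.1 + 10·log₁₀(4/402.312) = 75.1 + (-20.03) = 55.1 dB.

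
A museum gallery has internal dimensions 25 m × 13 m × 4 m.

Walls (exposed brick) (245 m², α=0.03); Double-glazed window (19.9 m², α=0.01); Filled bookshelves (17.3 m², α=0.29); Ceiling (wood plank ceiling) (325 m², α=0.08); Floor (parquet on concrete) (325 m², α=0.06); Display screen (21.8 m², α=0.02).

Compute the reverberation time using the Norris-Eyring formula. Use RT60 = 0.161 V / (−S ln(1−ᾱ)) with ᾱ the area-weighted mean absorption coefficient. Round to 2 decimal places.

Total surface area S = 245 + 19.9 + 17.3 + 325 + 325 + 21.8 = 954.0 m².
Absorption A = 245×0.03 + 19.9×0.01 + 17.3×0.29 + 325×0.08 + 325×0.06 + 21.8×0.02 = 58.502 sabins.
Mean coefficient ᾱ = A/S = 0.0613.
Eyring denominator: −S ln(1−ᾱ) = 60.349.
V = 25 × 13 × 4 = 1300 m³.
RT60 = 0.161 × 1300 / 60.349 = 3.47 s.

3.47 s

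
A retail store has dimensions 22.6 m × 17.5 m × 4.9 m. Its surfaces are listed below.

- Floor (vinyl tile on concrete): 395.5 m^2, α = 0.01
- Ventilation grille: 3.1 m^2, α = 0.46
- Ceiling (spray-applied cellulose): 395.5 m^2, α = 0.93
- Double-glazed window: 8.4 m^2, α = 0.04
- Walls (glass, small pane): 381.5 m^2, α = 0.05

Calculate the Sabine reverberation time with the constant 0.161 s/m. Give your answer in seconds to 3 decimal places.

0.795 s

A = Σ Sᵢαᵢ = 395.5×0.01 + 3.1×0.46 + 395.5×0.93 + 8.4×0.04 + 381.5×0.05 = 392.607 sabins.
Room volume: 1937.95 m³.
RT60 = 0.161 · V / A = 0.161 × 1937.95 / 392.607 = 0.795 s.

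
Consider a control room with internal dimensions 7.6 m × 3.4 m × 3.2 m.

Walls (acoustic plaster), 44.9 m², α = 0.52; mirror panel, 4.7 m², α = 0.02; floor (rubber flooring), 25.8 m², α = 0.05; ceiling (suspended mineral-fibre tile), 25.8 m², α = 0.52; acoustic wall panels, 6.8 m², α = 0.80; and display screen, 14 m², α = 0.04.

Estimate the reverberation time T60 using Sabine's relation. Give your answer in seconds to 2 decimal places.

0.30 s

Equivalent absorption area: A = 44.9·0.52 + 4.7·0.02 + 25.8·0.05 + 25.8·0.52 + 6.8·0.80 + 14·0.04 = 44.148 m².
Room volume: 82.688 m³.
RT60 = 0.161 · V / A = 0.161 × 82.688 / 44.148 = 0.30 s.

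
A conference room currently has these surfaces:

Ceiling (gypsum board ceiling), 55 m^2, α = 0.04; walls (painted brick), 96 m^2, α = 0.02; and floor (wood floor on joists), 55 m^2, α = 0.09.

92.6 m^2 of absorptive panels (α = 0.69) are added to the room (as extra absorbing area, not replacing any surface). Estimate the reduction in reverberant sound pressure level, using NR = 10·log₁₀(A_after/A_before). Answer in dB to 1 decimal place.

9.1 dB

Total absorption A_before = 55·0.04 + 96·0.02 + 55·0.09
  = 2.200 + 1.920 + 4.950 = 9.070 m^2 sabins.
Treatment contributes 92.6·0.69 = 63.894 sabins.
New total A_after = 72.964 sabins.
Reduction = 10 log₁₀(A_after/A_before) = 10 log₁₀(8.0445) = 9.1 dB.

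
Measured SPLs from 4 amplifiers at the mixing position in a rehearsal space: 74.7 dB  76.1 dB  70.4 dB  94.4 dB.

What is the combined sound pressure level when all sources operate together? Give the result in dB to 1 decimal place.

94.5 dB

Sum in the linear (power) domain: Σ 10^(Lᵢ/10) = 10^(74.7/10) + 10^(76.1/10) + 10^(70.4/10) + 10^(94.4/10) = 2.835e+09.
Combined level = 10 log₁₀(2.835e+09) = 94.5 dB.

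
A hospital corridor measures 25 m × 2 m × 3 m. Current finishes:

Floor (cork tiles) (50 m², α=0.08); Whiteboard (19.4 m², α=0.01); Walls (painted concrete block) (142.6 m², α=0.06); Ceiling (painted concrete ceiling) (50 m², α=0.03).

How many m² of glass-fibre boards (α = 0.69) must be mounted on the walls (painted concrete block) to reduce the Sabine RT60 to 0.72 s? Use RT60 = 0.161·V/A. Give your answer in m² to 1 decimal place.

Summing Sᵢαᵢ: 4.000 + 0.194 + 8.556 + 1.500 → A₁ = 14.250 sabins.
Required A₂ = 0.161·150/0.72 = 33.542 sabins.
Absorption to add: 33.542 − 14.250 = 19.292 sabins.
Net gain per m²: Δα = 0.69 − 0.06 = 0.63.
Panel area = 19.292 / 0.63 = 30.6 m².

30.6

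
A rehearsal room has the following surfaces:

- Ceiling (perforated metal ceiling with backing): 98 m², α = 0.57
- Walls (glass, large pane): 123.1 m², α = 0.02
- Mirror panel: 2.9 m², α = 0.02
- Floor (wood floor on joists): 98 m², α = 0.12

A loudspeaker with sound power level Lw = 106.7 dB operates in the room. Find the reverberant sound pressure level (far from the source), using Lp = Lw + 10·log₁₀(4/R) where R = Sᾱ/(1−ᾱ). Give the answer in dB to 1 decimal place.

A = 70.140 sabins; S = 322.0 m².
ᾱ = 0.2178, so room constant R = A/(1−ᾱ) = 89.670 m².
Lp = Lw + 10 log₁₀(4/R) = 106.7 -13.51 = 93.2 dB.

93.2 dB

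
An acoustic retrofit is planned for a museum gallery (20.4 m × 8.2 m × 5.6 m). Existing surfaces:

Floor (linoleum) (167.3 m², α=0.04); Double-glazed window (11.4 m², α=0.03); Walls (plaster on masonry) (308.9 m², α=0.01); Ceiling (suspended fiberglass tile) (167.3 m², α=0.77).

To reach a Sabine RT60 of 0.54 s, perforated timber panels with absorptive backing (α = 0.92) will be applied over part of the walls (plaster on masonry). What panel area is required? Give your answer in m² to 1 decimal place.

154.2

Total absorption A₁ = 167.3·0.04 + 11.4·0.03 + 308.9·0.01 + 167.3·0.77
  = 6.692 + 0.342 + 3.089 + 128.821 = 138.944 m² sabins.
Required A₂ = 0.161·936.768/0.54 = 279.296 sabins.
Absorption to add: 279.296 − 138.944 = 140.352 sabins.
Each m² of panel replacing the walls (plaster on masonry) adds (0.92 − 0.01) = 0.91 sabins.
Panel area = 140.352 / 0.91 = 154.2 m².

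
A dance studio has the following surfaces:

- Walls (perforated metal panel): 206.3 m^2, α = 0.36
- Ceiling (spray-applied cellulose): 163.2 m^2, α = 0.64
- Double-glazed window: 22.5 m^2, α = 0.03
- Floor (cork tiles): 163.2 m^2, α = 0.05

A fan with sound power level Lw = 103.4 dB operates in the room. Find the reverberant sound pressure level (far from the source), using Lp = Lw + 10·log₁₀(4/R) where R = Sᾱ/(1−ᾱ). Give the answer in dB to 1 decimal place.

Σ(Sᵢαᵢ) = 206.3×0.36 + 163.2×0.64 + 22.5×0.03 + 163.2×0.05 = 187.551; total area S = 555.2 m^2.
ᾱ = 187.551/555.2 = 0.3378; R = Sᾱ/(1−ᾱ) = 187.551/(1−0.3378) = 283.224 m^2.
Lp = Lw + 10 log₁₀(4/R) = 103.4 -18.50 = 84.9 dB.

84.9 dB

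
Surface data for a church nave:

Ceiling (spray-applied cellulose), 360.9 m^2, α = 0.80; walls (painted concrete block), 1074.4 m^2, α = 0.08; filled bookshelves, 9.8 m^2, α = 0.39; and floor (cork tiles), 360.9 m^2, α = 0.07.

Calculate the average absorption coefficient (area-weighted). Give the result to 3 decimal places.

S = Σ Sᵢ = 360.9 + 1074.4 + 9.8 + 360.9 = 1806.0 m^2.
A = 360.9*0.80 + 1074.4*0.08 + 9.8*0.39 + 360.9*0.07 = 403.757 sabins.
ᾱ = 403.757 / 1806.0 = 0.224.

0.224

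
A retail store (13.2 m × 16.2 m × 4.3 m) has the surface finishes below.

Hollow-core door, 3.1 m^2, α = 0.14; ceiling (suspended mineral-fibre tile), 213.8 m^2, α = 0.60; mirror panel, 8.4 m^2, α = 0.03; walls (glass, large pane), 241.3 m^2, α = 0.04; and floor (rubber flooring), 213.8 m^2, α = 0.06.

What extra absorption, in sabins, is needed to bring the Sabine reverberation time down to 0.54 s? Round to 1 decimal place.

Summing Sᵢαᵢ: 0.434 + 128.280 + 0.252 + 9.652 + 12.828 → A₁ = 151.446 sabins.
V = 919.512 m³. Required absorption A₂ = 0.161 × 919.512 / 0.54 = 274.151 sabins.
ΔA = A₂ − A₁ = 274.151 − 151.446 = 122.7 sabins.

122.7 sabins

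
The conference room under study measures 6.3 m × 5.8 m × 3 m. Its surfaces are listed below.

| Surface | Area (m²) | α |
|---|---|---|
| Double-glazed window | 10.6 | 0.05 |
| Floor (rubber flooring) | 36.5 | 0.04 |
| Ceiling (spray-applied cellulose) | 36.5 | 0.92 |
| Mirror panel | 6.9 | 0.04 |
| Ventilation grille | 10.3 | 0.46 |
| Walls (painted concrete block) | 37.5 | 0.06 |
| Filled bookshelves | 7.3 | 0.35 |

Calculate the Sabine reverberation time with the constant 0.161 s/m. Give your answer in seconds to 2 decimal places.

Equivalent absorption area: A = 10.6*0.05 + 36.5*0.04 + 36.5*0.92 + 6.9*0.04 + 10.3*0.46 + 37.5*0.06 + 7.3*0.35 = 45.389 m².
Volume V = 6.3 × 5.8 × 3 = 109.62 m³.
T = 0.161 V/A = 0.161·109.62/45.389 = 0.39 s.

0.39 sec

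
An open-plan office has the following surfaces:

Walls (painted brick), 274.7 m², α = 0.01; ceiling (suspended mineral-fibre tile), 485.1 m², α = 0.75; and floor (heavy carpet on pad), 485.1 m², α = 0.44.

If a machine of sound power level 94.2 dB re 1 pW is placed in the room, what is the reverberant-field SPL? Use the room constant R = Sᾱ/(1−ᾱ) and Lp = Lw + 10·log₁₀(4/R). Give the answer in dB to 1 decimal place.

69.9 dB

Σ(Sᵢαᵢ) = 274.7×0.01 + 485.1×0.75 + 485.1×0.44 = 580.016; total area S = 1244.9 m².
ᾱ = 0.4659, so room constant R = A/(1−ᾱ) = 1085.969 m².
Lp = 94.2 + 10·log₁₀(4/1085.969) = 94.2 + (-24.34) = 69.9 dB.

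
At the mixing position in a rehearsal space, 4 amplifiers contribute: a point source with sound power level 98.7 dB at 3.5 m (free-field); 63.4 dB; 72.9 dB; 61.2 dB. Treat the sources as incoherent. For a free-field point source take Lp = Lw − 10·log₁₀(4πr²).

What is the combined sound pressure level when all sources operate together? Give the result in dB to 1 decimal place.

78.5 dB

Source at 3.5 m: Lp = 98.7 − 10·log₁₀(4π·3.5²) = 98.7 − 10·log₁₀(153.938) = 76.8 dB.
Sum in the linear (power) domain: Σ 10^(Lᵢ/10) = 10^(76.8/10) + 10^(63.4/10) + 10^(72.9/10) + 10^(61.2/10) = 7.087e+07.
L_total = 10·log₁₀(7.087e+07) = 78.5 dB.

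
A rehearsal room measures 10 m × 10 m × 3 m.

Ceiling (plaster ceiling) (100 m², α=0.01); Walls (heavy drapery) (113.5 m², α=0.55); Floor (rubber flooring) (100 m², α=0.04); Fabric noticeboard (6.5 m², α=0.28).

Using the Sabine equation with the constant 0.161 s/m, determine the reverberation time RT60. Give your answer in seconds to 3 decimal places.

0.698 s

Equivalent absorption area: A = 100×0.01 + 113.5×0.55 + 100×0.04 + 6.5×0.28 = 69.245 m².
V = 10·10·3 = 300 m³.
T = 0.161 V/A = 0.161·300/69.245 = 0.698 s.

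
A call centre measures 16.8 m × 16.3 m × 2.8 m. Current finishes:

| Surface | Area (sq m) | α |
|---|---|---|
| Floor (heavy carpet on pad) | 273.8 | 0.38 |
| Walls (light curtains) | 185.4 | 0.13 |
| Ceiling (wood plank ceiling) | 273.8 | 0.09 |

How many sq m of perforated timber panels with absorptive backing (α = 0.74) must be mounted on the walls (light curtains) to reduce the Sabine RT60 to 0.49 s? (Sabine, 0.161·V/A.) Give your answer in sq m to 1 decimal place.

Equivalent absorption area: A₁ = 273.8·0.38 + 185.4·0.13 + 273.8·0.09 = 152.788 sq m.
V = 766.752 m³. Target absorption A₂ = 0.161 × 766.752 / 0.49 = 251.933 sabins.
ΔA needed = 251.933 − 152.788 = 99.145 sabins.
Net gain per sq m: Δα = 0.74 − 0.13 = 0.61.
Panel area = 99.145 / 0.61 = 162.5 sq m.

162.5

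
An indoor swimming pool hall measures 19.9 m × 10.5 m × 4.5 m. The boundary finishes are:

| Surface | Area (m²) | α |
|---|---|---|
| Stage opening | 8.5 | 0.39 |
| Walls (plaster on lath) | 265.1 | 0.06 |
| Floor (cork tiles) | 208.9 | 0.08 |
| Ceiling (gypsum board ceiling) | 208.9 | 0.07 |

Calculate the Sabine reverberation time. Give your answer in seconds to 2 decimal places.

Total absorption A = 8.5×0.39 + 265.1×0.06 + 208.9×0.08 + 208.9×0.07
  = 3.315 + 15.906 + 16.712 + 14.623 = 50.556 m² sabins.
Volume V = 19.9 × 10.5 × 4.5 = 940.275 m³.
T = 0.161 V/A = 0.161·940.275/50.556 = 2.99 s.

2.99 seconds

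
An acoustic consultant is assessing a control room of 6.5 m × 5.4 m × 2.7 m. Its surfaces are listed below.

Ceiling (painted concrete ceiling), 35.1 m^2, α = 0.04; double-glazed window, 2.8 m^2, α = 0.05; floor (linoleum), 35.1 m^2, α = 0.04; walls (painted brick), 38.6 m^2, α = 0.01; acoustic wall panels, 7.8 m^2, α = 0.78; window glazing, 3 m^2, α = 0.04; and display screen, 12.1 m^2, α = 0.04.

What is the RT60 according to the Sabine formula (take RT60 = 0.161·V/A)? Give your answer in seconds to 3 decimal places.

1.522 sec

Equivalent absorption area: A = 35.1*0.04 + 2.8*0.05 + 35.1*0.04 + 38.6*0.01 + 7.8*0.78 + 3*0.04 + 12.1*0.04 = 10.022 m^2.
V = 6.5·5.4·2.7 = 94.77 m³.
RT60 = 0.161 · V / A = 0.161 × 94.77 / 10.022 = 1.522 s.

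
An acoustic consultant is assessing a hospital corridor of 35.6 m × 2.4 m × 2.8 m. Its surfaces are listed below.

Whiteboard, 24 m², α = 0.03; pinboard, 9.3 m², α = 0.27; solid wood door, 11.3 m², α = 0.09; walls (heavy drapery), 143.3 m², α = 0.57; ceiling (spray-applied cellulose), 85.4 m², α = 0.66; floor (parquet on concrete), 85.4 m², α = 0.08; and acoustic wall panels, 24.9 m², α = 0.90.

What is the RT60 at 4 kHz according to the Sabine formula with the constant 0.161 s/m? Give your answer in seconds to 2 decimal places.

Total absorption A = 24×0.03 + 9.3×0.27 + 11.3×0.09 + 143.3×0.57 + 85.4×0.66 + 85.4×0.08 + 24.9×0.90
  = 0.720 + 2.511 + 1.017 + 81.681 + 56.364 + 6.832 + 22.410 = 171.535 m² sabins.
V = 35.6·2.4·2.8 = 239.232 m³.
T = 0.161 V/A = 0.161·239.232/171.535 = 0.22 s.

0.22 s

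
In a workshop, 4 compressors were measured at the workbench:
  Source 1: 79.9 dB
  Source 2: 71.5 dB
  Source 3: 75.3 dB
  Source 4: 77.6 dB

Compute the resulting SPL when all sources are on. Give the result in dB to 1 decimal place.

83.1 dB

Sum in the linear (power) domain: Σ 10^(Lᵢ/10) = 10^(79.9/10) + 10^(71.5/10) + 10^(75.3/10) + 10^(77.6/10) = 2.033e+08.
Combined level = 10 log₁₀(2.033e+08) = 83.1 dB.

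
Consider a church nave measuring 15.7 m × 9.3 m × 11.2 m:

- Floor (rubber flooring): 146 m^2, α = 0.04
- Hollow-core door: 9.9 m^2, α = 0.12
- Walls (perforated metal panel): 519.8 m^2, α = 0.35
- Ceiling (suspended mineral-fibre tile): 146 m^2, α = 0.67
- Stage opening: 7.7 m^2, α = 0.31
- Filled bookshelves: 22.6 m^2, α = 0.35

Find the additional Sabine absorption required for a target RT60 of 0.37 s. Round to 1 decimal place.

Summing Sᵢαᵢ: 5.840 + 1.188 + 181.930 + 97.820 + 2.387 + 7.910 → A₁ = 297.075 sabins.
Target A₂ = 0.161·1635.312/0.37 = 711.582 sabins (V = 1635.312 m³).
Additional absorption ΔA = 711.582 − 297.075 = 414.5 sabins.

414.5 sabins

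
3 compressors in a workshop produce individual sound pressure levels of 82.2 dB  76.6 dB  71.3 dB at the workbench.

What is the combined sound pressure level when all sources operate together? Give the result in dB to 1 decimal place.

83.5 dB

Sum in the linear (power) domain: Σ 10^(Lᵢ/10) = 10^(82.2/10) + 10^(76.6/10) + 10^(71.3/10) = 2.252e+08.
Back to dB: 10·log₁₀ Σ = 83.5 dB.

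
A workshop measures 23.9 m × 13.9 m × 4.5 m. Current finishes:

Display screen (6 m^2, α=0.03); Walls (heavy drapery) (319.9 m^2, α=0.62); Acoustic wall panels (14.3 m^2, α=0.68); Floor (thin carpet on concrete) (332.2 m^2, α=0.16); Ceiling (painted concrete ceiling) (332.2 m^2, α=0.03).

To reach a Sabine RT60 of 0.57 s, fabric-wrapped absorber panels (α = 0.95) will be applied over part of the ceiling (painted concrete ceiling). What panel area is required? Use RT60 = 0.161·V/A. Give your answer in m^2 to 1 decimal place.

Equivalent absorption area: A₁ = 6×0.03 + 319.9×0.62 + 14.3×0.68 + 332.2×0.16 + 332.2×0.03 = 271.360 m^2.
Required A₂ = 0.161·1494.945/0.57 = 422.256 sabins.
Absorption to add: 422.256 − 271.360 = 150.896 sabins.
Each m^2 of panel replacing the ceiling (painted concrete ceiling) adds (0.95 − 0.03) = 0.92 sabins.
Area = ΔA/Δα = 150.896/0.92 = 164.0 m^2.

164.0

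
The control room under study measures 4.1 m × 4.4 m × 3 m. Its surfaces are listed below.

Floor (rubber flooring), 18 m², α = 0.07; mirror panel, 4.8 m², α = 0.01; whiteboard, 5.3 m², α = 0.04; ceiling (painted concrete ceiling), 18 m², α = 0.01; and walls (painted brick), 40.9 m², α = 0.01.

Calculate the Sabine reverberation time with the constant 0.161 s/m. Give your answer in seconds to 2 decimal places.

Equivalent absorption area: A = 18×0.07 + 4.8×0.01 + 5.3×0.04 + 18×0.01 + 40.9×0.01 = 2.109 m².
Volume V = 4.1 × 4.4 × 3 = 54.12 m³.
T = 0.161 V/A = 0.161·54.12/2.109 = 4.13 s.

4.13 s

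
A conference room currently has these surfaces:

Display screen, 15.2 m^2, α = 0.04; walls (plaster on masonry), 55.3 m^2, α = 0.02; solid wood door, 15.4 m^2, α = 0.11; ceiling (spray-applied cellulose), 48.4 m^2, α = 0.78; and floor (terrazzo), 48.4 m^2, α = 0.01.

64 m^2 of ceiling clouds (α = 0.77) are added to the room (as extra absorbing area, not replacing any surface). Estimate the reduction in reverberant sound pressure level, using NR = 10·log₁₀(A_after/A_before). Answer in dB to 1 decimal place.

Summing Sᵢαᵢ: 0.608 + 1.106 + 1.694 + 37.752 + 0.484 → A_before = 41.644 sabins.
Added absorption = 64 × 0.77 = 49.280 sabins.
New total A_after = 90.924 sabins.
Reduction = 10 log₁₀(A_after/A_before) = 10 log₁₀(2.1834) = 3.4 dB.

3.4 dB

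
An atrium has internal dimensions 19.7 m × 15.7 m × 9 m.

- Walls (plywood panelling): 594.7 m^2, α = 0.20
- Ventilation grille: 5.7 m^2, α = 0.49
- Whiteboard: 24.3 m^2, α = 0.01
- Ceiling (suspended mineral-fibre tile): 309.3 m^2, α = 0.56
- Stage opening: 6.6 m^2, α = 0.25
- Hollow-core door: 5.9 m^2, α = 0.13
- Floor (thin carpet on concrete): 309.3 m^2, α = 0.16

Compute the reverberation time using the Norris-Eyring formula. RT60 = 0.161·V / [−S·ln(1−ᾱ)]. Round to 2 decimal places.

S = Σ Sᵢ = 1255.8 m^2.
Absorption A = 594.7×0.20 + 5.7×0.49 + 24.3×0.01 + 309.3×0.56 + 6.6×0.25 + 5.9×0.13 + 309.3×0.16 = 347.089 sabins.
Mean coefficient ᾱ = A/S = 0.2764.
−S·ln(1−ᾱ) = −1255.8 × ln(1 − 0.2764) = 406.272.
V = 19.7 × 15.7 × 9 = 2783.61 m³.
RT60 = 0.161 × 2783.61 / 406.272 = 1.10 s.

1.10 s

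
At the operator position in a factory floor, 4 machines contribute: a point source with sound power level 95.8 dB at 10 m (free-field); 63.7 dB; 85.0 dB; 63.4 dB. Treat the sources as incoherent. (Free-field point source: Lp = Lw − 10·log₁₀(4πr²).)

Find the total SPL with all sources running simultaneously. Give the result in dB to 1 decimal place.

Source at 10 m: Lp = 95.8 − 10·log₁₀(4π·10²) = 95.8 − 10·log₁₀(1256.637) = 64.8 dB.
Sum in the linear (power) domain: Σ 10^(Lᵢ/10) = 10^(64.8/10) + 10^(63.7/10) + 10^(85.0/10) + 10^(63.4/10) = 3.238e+08.
Back to dB: 10·log₁₀ Σ = 85.1 dB.

85.1 dB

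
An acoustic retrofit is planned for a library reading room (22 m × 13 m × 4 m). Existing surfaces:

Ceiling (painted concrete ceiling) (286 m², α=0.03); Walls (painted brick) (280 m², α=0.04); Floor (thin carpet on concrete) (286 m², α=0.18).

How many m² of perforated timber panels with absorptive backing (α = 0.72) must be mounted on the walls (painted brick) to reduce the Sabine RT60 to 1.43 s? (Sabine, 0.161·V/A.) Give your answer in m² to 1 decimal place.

84.6

A₁ = Σ Sᵢαᵢ = 286·0.03 + 280·0.04 + 286·0.18 = 71.260 sabins.
Required A₂ = 0.161·1144/1.43 = 128.800 sabins.
ΔA needed = 128.800 − 71.260 = 57.540 sabins.
Net gain per m²: Δα = 0.72 − 0.04 = 0.68.
Panel area = 57.540 / 0.68 = 84.6 m².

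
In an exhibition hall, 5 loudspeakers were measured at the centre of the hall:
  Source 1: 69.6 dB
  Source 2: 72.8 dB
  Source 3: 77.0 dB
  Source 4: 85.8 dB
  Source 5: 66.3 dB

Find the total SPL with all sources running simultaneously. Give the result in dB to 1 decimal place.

86.7 dB

Σ 10^(Lᵢ/10) = 4.627e+08.
L_total = 10·log₁₀(4.627e+08) = 86.7 dB.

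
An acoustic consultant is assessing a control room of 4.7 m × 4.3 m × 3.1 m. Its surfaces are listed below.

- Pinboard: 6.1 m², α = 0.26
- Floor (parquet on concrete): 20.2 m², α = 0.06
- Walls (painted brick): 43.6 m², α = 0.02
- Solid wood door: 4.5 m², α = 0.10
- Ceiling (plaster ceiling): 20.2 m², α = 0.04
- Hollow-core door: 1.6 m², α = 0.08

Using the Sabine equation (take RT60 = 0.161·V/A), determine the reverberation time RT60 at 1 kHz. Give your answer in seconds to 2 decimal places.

Total absorption A = 6.1*0.26 + 20.2*0.06 + 43.6*0.02 + 4.5*0.10 + 20.2*0.04 + 1.6*0.08
  = 1.586 + 1.212 + 0.872 + 0.450 + 0.808 + 0.128 = 5.056 m² sabins.
Room volume: 62.651 m³.
RT60 = 0.161 · V / A = 0.161 × 62.651 / 5.056 = 2.00 s.

2.00 seconds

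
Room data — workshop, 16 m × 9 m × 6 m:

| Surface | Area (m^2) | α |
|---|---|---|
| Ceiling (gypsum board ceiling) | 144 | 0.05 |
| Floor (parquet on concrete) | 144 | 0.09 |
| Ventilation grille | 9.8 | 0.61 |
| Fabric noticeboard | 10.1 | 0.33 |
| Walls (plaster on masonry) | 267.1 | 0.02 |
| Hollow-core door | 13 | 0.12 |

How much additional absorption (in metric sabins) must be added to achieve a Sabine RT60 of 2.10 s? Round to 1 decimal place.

A₁ = Σ Sᵢαᵢ = 144*0.05 + 144*0.09 + 9.8*0.61 + 10.1*0.33 + 267.1*0.02 + 13*0.12 = 36.373 sabins.
Target A₂ = 0.161·864/2.10 = 66.240 sabins (V = 864 m³).
Shortfall: 66.240 − 36.373 = 29.9 sabins.

29.9 sabins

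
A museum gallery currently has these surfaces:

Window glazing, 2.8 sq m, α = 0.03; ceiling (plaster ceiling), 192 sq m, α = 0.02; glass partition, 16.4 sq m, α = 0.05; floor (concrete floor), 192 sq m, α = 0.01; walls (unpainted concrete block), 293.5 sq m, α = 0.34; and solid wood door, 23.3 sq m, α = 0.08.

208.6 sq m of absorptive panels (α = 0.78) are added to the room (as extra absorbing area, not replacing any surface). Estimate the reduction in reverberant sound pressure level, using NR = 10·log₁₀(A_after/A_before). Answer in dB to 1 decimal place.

A_before = Σ Sᵢαᵢ = 2.8*0.03 + 192*0.02 + 16.4*0.05 + 192*0.01 + 293.5*0.34 + 23.3*0.08 = 108.318 sabins.
Treatment contributes 208.6·0.78 = 162.708 sabins.
A_after = 108.318 + 162.708 = 271.026 sabins.
Reduction = 10 log₁₀(A_after/A_before) = 10 log₁₀(2.5021) = 4.0 dB.

4.0 dB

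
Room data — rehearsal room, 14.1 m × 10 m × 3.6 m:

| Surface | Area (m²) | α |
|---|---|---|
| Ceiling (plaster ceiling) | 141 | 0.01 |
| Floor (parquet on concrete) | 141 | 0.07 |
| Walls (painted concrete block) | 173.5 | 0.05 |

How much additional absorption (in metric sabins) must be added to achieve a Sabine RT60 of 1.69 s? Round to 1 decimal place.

28.4 sabins

Equivalent absorption area: A₁ = 141*0.01 + 141*0.07 + 173.5*0.05 = 19.955 m².
V = 507.6 m³. Required absorption A₂ = 0.161 × 507.6 / 1.69 = 48.357 sabins.
Additional absorption ΔA = 48.357 − 19.955 = 28.4 sabins.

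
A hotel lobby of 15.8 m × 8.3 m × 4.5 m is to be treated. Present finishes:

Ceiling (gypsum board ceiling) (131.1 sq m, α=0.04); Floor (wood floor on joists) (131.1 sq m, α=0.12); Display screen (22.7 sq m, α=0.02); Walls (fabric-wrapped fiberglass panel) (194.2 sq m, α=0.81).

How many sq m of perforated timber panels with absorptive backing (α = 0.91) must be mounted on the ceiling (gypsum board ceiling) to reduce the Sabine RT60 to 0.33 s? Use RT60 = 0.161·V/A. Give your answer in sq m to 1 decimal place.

125.5

Total absorption A₁ = 131.1·0.04 + 131.1·0.12 + 22.7·0.02 + 194.2·0.81
  = 5.244 + 15.732 + 0.454 + 157.302 = 178.732 sq m sabins.
V = 590.13 m³. Target absorption A₂ = 0.161 × 590.13 / 0.33 = 287.912 sabins.
ΔA needed = 287.912 − 178.732 = 109.180 sabins.
Net gain per sq m: Δα = 0.91 − 0.04 = 0.87.
Area = ΔA/Δα = 109.180/0.87 = 125.5 sq m.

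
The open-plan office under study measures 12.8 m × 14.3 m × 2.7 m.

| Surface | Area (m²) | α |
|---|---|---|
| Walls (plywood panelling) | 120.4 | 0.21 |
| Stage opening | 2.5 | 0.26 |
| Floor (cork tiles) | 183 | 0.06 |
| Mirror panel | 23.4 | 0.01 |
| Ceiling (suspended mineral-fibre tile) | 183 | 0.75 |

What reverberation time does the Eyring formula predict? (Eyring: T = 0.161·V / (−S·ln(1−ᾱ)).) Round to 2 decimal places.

0.37 s

Total surface area S = 120.4 + 2.5 + 183 + 23.4 + 183 = 512.3 m².
Absorption A = 120.4×0.21 + 2.5×0.26 + 183×0.06 + 23.4×0.01 + 183×0.75 = 174.398 sabins.
Mean coefficient ᾱ = A/S = 0.3404.
Eyring denominator: −S ln(1−ᾱ) = 213.179.
V = 12.8 × 14.3 × 2.7 = 494.208 m³.
RT60 = 0.161 × 494.208 / 213.179 = 0.37 s.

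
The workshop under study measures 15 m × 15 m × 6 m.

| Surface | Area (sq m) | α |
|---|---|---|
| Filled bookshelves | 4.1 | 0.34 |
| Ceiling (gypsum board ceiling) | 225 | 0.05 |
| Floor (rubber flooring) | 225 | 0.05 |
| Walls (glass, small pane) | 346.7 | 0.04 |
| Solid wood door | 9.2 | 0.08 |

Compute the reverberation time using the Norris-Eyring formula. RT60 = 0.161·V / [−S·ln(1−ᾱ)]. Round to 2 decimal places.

5.51 seconds

S = Σ Sᵢ = 810.0 sq m.
Absorption A = 4.1·0.34 + 225·0.05 + 225·0.05 + 346.7·0.04 + 9.2·0.08 = 38.498 sabins.
ᾱ = 38.498 / 810.0 = 0.0475.
−S·ln(1−ᾱ) = −810.0 × ln(1 − 0.0475) = 39.419.
V = 15 × 15 × 6 = 1350 m³.
T = 0.161·V/[−S·ln(1−ᾱ)] = 0.161·1350/39.419 = 5.51 s.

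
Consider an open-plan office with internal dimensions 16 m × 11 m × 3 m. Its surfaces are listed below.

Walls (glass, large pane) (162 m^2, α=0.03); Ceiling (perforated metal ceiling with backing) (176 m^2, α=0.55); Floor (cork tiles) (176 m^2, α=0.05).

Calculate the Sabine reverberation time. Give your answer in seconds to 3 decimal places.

A = Σ Sᵢαᵢ = 162×0.03 + 176×0.55 + 176×0.05 = 110.460 sabins.
Volume V = 16 × 11 × 3 = 528 m³.
T = 0.161 V/A = 0.161·528/110.460 = 0.770 s.

0.770 sec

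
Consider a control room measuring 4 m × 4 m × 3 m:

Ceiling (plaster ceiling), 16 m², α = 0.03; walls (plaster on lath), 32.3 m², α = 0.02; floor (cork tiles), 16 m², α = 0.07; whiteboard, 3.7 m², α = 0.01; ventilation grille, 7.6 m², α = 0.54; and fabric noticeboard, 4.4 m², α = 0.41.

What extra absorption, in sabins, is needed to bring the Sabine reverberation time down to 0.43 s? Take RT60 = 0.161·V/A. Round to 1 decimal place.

9.8 sabins

Total absorption A₁ = 16*0.03 + 32.3*0.02 + 16*0.07 + 3.7*0.01 + 7.6*0.54 + 4.4*0.41
  = 0.480 + 0.646 + 1.120 + 0.037 + 4.104 + 1.804 = 8.191 m² sabins.
Target A₂ = 0.161·48/0.43 = 17.972 sabins (V = 48 m³).
Additional absorption ΔA = 17.972 − 8.191 = 9.8 sabins.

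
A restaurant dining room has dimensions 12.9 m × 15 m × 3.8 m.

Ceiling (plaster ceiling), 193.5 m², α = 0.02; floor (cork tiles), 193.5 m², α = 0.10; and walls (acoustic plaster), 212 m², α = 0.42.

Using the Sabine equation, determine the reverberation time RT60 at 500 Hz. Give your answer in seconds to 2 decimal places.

1.05 s

Summing Sᵢαᵢ: 3.870 + 19.350 + 89.040 → A = 112.260 sabins.
V = 12.9·15·3.8 = 735.3 m³.
Sabine: RT60 = 0.161 × 735.3 / 112.260 = 1.05 s.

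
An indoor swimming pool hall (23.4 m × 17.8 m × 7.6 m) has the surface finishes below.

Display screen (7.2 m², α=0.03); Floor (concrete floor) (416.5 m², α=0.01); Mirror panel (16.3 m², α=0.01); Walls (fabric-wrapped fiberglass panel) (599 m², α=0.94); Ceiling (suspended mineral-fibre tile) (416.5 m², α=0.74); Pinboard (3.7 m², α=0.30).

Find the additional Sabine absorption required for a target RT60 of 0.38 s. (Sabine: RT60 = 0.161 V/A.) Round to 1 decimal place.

Equivalent absorption area: A₁ = 7.2*0.03 + 416.5*0.01 + 16.3*0.01 + 599*0.94 + 416.5*0.74 + 3.7*0.30 = 876.924 m².
Target A₂ = 0.161·3165.552/0.38 = 1341.194 sabins (V = 3165.552 m³).
ΔA = A₂ − A₁ = 1341.194 − 876.924 = 464.3 sabins.

464.3 sabins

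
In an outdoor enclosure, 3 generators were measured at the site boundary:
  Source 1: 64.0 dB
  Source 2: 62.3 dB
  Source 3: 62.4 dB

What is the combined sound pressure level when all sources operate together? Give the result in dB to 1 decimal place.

67.7 dB

Converting to relative power and adding: 10^(64.0/10) + 10^(62.3/10) + 10^(62.4/10) = 5.948e+06.
Combined level = 10 log₁₀(5.948e+06) = 67.7 dB.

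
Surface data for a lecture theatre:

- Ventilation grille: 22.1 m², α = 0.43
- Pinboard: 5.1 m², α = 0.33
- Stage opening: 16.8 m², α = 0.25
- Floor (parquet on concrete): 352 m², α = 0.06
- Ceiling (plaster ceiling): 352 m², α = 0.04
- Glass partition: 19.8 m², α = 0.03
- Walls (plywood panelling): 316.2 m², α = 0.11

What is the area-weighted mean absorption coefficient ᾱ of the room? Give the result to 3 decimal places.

0.079

S = Σ Sᵢ = 22.1 + 5.1 + 16.8 + 352 + 352 + 19.8 + 316.2 = 1084.0 m².
Weighted sum Σ Sα = 85.962.
ᾱ = 85.962 / 1084.0 = 0.079.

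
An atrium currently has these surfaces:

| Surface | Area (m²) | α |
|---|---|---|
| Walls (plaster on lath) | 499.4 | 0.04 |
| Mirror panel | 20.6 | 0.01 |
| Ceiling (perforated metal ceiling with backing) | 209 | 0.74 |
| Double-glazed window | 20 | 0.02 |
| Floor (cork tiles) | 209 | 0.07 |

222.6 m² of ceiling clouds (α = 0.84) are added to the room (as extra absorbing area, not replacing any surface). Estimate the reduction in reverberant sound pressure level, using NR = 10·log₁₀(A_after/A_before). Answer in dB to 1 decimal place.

3.0 dB

Summing Sᵢαᵢ: 19.976 + 0.206 + 154.660 + 0.400 + 14.630 → A_before = 189.872 sabins.
Treatment contributes 222.6·0.84 = 186.984 sabins.
A_after = 189.872 + 186.984 = 376.856 sabins.
NR = 10·log₁₀(376.856/189.872) = 3.0 dB.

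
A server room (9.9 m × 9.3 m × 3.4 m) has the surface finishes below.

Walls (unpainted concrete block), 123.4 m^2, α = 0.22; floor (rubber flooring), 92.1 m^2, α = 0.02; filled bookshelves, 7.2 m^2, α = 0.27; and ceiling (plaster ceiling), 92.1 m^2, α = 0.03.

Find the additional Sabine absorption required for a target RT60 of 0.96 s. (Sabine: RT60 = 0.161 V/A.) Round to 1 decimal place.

18.8 sabins

Total absorption A₁ = 123.4·0.22 + 92.1·0.02 + 7.2·0.27 + 92.1·0.03
  = 27.148 + 1.842 + 1.944 + 2.763 = 33.697 m^2 sabins.
Target A₂ = 0.161·313.038/0.96 = 52.499 sabins (V = 313.038 m³).
Additional absorption ΔA = 52.499 − 33.697 = 18.8 sabins.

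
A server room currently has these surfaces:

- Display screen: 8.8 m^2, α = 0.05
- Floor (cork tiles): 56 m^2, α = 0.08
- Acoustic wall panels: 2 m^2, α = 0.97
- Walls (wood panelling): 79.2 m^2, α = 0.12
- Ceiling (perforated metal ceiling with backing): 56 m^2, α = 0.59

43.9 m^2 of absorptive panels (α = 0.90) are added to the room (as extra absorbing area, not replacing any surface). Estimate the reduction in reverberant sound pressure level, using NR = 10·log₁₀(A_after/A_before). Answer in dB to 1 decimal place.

2.6 dB

Summing Sᵢαᵢ: 0.440 + 4.480 + 1.940 + 9.504 + 33.040 → A_before = 49.404 sabins.
Treatment contributes 43.9·0.90 = 39.510 sabins.
A_after = 49.404 + 39.510 = 88.914 sabins.
NR = 10·log₁₀(88.914/49.404) = 2.6 dB.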